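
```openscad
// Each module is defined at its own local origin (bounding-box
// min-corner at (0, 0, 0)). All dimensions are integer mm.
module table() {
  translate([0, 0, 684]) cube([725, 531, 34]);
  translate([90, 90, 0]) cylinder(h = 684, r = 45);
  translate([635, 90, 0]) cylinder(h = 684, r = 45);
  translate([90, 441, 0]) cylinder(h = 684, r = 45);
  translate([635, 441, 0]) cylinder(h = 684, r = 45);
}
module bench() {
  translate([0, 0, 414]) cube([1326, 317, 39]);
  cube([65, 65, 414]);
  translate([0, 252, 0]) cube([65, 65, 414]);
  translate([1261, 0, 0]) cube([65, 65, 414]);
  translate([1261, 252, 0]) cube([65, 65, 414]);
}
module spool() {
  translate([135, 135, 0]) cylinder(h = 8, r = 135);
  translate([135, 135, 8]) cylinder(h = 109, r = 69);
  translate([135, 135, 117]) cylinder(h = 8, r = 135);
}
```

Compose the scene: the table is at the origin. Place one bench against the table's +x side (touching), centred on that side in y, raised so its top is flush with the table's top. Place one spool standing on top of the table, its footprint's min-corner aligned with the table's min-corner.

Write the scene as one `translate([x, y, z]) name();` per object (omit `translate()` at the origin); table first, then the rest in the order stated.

table();
translate([725, 107, 265]) bench();
translate([0, 0, 718]) spool();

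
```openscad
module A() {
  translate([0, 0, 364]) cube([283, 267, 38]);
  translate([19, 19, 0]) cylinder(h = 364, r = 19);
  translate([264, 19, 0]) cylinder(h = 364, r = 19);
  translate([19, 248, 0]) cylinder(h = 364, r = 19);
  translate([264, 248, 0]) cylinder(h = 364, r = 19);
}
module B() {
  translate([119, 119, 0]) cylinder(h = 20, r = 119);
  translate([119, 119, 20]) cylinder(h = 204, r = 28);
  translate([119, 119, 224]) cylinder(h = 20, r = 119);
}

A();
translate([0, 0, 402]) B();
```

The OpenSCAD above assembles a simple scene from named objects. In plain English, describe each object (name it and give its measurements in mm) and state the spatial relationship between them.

A is a simple wooden stool: a rectangular seat 283 mm (x) by 267 mm (y), 38 mm thick, top face at z = 402 mm, on four round legs, each 38 mm in diameter. The legs rest on z = 0, each leg's axis is inset half a diameter from the nearest pair of seat edges (so the leg's bounding box is flush with the corner).

B is a spool: two coaxial disc flanges of radius 119 mm and thickness 20 mm, joined by a core cylinder of radius 28 mm and height 204 mm. The lower flange rests on z = 0 and the three cylinders share a vertical axis.

The spool is on top of the stool.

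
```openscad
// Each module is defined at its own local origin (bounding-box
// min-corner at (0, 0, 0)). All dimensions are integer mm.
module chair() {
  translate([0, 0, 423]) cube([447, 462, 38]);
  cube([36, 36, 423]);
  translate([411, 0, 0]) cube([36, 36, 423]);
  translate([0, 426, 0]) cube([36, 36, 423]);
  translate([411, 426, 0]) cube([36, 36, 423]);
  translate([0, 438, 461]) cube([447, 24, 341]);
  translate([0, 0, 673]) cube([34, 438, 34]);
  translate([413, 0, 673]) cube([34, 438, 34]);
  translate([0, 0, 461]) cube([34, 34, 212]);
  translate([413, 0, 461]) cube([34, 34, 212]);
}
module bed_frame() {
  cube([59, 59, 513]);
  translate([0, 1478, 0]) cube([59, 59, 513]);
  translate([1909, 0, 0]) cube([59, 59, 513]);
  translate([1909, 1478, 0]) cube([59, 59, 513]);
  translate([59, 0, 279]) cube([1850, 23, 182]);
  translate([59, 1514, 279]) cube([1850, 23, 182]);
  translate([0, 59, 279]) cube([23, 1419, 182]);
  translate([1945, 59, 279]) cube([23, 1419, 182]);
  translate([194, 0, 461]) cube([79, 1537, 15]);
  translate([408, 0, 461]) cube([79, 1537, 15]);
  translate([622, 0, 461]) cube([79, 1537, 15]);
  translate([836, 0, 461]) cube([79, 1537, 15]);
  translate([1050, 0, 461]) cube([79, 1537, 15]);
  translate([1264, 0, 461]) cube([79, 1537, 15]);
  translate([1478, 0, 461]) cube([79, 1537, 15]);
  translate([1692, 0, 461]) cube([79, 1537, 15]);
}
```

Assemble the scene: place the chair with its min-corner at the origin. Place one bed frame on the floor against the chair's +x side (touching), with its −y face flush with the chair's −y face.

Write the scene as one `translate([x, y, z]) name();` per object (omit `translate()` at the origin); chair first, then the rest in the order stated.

chair();
translate([447, 0, 0]) bed_frame();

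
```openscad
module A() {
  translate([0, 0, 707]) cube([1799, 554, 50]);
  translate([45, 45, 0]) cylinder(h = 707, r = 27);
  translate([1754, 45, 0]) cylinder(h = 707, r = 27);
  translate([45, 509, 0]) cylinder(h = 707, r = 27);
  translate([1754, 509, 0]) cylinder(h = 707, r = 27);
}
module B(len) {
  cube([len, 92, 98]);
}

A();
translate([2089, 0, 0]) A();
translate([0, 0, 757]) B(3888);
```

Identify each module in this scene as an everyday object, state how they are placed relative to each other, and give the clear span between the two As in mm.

A is a table. B is a beam. A beam spans the tops of two tables. The clear span between the two tables is 290 mm.

Second table starts at x = 2089; first ends at x = 1799; clear span = 2089 − 1799 = 290 mm.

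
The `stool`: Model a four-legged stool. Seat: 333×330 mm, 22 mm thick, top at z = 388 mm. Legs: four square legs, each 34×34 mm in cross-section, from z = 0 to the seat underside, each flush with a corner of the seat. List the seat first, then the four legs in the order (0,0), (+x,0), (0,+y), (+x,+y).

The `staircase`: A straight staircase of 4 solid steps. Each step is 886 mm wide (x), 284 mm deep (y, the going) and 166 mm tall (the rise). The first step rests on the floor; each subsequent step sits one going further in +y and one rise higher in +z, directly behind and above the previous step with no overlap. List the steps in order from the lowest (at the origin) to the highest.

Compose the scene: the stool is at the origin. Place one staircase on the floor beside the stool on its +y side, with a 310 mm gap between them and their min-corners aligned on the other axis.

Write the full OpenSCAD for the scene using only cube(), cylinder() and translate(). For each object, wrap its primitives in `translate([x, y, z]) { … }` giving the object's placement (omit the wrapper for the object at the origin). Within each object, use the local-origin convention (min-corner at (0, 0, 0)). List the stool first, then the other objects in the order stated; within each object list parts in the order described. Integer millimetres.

translate([0, 0, 366]) cube([333, 330, 22]);
cube([34, 34, 366]);
translate([299, 0, 0]) cube([34, 34, 366]);
translate([0, 296, 0]) cube([34, 34, 366]);
translate([299, 296, 0]) cube([34, 34, 366]);
translate([0, 640, 0]) {
  cube([886, 284, 166]);
  translate([0, 284, 166]) cube([886, 284, 166]);
  translate([0, 568, 332]) cube([886, 284, 166]);
  translate([0, 852, 498]) cube([886, 284, 166]);
}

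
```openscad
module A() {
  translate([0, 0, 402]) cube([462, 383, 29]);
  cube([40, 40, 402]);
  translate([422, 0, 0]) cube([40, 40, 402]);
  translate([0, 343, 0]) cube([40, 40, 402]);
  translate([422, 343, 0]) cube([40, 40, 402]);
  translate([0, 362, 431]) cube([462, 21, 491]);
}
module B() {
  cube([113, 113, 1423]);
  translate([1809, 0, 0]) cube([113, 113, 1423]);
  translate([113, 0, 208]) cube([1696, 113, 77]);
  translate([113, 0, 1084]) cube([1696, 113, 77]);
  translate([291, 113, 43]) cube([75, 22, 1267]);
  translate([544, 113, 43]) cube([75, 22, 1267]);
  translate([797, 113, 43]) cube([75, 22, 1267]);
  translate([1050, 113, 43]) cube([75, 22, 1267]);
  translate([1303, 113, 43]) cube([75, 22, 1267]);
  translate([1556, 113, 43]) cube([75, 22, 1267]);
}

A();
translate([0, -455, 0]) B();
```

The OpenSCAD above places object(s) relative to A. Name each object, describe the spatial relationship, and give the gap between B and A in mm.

The fence section's nearest face is 320 mm from the chair's −y face.

A is a chair. B is a fence section. The fence section is on the floor beside the chair on its −y side. The gap between the fence section and the chair is 320 mm.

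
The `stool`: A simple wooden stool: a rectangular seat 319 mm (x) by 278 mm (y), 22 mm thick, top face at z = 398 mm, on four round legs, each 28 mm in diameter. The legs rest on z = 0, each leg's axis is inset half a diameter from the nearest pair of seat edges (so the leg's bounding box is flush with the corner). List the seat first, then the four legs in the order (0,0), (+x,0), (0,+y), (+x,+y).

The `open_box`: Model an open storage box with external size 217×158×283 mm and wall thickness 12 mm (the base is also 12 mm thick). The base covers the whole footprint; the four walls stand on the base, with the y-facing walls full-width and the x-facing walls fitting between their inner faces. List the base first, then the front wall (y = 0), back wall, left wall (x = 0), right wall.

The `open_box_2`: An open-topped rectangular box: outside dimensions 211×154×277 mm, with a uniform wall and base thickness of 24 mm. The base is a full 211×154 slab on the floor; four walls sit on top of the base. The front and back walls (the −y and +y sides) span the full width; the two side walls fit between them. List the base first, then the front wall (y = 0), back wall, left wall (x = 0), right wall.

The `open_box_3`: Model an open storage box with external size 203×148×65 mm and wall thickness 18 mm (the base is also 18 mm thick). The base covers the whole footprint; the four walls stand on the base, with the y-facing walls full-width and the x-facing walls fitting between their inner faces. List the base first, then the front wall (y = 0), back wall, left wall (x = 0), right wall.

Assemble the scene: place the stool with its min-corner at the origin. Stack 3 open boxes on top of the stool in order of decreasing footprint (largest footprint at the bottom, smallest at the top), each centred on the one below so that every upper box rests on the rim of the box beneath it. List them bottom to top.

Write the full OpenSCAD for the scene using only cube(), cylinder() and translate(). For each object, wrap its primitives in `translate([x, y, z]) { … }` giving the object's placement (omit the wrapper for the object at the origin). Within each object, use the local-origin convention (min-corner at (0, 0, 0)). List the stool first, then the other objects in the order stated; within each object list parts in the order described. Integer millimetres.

translate([0, 0, 376]) cube([319, 278, 22]);
translate([14, 14, 0]) cylinder(h = 376, r = 14);
translate([305, 14, 0]) cylinder(h = 376, r = 14);
translate([14, 264, 0]) cylinder(h = 376, r = 14);
translate([305, 264, 0]) cylinder(h = 376, r = 14);
translate([51, 60, 398]) {
  cube([217, 158, 12]);
  translate([0, 0, 12]) cube([217, 12, 271]);
  translate([0, 146, 12]) cube([217, 12, 271]);
  translate([0, 12, 12]) cube([12, 134, 271]);
  translate([205, 12, 12]) cube([12, 134, 271]);
}
translate([54, 62, 681]) {
  cube([211, 154, 24]);
  translate([0, 0, 24]) cube([211, 24, 253]);
  translate([0, 130, 24]) cube([211, 24, 253]);
  translate([0, 24, 24]) cube([24, 106, 253]);
  translate([187, 24, 24]) cube([24, 106, 253]);
}
translate([58, 65, 958]) {
  cube([203, 148, 18]);
  translate([0, 0, 18]) cube([203, 18, 47]);
  translate([0, 130, 18]) cube([203, 18, 47]);
  translate([0, 18, 18]) cube([18, 112, 47]);
  translate([185, 18, 18]) cube([18, 112, 47]);
}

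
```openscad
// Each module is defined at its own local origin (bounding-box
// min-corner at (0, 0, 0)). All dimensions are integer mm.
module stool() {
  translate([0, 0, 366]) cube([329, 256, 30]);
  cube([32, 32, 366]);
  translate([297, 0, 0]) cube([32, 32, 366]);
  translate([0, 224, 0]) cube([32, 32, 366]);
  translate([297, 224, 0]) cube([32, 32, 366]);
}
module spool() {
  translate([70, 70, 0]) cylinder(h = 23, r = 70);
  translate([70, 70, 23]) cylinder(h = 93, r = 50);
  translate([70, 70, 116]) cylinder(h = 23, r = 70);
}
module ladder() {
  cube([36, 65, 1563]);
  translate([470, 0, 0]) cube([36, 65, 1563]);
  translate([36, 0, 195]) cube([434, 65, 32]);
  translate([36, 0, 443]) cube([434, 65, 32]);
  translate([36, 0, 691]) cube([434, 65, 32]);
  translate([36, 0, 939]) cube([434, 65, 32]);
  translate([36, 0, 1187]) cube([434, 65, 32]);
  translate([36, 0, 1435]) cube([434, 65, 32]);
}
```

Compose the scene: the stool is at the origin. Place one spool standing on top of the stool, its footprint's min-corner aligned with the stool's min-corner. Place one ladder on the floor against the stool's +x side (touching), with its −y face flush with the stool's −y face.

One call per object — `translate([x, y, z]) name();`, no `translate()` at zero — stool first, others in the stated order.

stool();
translate([0, 0, 396]) spool();
translate([329, 0, 0]) ladder();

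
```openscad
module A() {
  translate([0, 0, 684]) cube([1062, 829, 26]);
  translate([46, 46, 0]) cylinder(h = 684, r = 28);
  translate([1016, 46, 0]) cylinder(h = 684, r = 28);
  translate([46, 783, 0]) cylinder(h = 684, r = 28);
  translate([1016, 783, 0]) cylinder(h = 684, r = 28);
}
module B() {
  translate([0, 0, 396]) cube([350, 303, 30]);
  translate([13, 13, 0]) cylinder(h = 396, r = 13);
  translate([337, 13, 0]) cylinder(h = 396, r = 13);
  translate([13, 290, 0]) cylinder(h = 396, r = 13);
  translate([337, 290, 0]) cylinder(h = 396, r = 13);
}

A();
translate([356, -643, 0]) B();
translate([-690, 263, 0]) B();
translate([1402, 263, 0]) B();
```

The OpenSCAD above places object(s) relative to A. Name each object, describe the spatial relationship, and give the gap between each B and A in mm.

Each stool's nearest face is 340 mm from the table's bounding box.

A is a table. B is a stool. Three stools sit around the table at the −y, −x, +x sides. The gap between each stool and the table is 340 mm.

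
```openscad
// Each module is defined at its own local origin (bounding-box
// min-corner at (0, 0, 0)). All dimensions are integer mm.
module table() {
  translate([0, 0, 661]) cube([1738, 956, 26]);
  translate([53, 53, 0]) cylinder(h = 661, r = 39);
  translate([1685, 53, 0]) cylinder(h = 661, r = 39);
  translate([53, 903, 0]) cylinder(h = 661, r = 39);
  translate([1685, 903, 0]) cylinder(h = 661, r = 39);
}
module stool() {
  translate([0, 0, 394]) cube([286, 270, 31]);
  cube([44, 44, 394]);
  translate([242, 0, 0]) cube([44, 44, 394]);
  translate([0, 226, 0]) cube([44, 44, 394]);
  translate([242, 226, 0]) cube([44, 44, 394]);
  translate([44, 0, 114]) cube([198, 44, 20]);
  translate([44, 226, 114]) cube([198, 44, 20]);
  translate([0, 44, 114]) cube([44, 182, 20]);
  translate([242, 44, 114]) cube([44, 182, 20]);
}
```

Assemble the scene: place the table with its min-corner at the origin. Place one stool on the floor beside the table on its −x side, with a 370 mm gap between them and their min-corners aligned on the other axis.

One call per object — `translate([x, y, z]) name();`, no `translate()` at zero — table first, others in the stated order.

table();
translate([-656, 0, 0]) stool();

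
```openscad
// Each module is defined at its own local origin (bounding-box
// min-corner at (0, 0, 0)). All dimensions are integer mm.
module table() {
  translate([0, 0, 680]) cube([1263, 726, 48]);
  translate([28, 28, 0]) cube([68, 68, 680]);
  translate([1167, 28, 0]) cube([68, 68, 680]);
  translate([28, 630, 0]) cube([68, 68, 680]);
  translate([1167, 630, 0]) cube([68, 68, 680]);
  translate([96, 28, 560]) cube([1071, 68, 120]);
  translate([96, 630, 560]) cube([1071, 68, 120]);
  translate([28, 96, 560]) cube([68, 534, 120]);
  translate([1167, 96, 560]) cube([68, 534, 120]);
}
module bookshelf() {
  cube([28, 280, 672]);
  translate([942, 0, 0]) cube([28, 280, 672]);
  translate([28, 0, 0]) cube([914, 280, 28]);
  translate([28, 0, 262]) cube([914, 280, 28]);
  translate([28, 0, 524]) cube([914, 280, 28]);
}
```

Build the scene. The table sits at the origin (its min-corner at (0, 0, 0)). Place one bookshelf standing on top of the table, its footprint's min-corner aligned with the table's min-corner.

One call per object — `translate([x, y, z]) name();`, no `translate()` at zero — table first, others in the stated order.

table();
translate([0, 0, 728]) bookshelf();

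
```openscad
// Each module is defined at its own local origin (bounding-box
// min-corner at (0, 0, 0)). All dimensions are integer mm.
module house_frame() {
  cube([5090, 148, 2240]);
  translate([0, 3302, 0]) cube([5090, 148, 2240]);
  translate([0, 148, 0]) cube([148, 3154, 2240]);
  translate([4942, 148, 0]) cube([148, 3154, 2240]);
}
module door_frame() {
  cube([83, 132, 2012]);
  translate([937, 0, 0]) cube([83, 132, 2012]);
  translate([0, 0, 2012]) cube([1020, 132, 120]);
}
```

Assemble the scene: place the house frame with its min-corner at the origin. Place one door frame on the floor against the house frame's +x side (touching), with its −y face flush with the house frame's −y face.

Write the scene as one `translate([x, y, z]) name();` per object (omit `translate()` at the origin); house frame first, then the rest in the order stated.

house_frame();
translate([5090, 0, 0]) door_frame();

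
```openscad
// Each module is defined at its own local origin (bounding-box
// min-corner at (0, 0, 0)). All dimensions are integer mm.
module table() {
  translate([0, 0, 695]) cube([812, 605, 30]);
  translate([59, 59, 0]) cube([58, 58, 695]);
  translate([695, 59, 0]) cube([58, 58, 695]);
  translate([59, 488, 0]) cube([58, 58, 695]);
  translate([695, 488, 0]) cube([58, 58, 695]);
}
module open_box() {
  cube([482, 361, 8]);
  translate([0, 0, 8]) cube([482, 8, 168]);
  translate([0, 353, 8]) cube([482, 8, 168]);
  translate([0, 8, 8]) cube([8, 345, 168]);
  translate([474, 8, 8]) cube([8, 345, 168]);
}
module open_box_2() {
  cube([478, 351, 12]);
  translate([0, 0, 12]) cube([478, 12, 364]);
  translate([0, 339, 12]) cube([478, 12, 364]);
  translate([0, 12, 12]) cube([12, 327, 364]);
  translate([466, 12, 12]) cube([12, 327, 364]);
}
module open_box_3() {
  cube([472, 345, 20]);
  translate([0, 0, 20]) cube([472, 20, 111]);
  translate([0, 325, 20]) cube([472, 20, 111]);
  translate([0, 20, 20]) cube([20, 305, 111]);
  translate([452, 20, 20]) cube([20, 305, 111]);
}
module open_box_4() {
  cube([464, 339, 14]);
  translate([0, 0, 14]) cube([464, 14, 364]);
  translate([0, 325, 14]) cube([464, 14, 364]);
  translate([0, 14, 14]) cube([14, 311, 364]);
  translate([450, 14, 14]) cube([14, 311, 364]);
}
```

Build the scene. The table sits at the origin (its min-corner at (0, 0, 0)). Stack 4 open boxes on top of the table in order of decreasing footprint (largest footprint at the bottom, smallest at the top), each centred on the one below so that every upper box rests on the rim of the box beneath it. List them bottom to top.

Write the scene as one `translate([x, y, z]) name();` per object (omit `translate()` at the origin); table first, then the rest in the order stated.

table();
translate([165, 122, 725]) open_box();
translate([167, 127, 901]) open_box_2();
translate([170, 130, 1277]) open_box_3();
translate([174, 133, 1408]) open_box_4();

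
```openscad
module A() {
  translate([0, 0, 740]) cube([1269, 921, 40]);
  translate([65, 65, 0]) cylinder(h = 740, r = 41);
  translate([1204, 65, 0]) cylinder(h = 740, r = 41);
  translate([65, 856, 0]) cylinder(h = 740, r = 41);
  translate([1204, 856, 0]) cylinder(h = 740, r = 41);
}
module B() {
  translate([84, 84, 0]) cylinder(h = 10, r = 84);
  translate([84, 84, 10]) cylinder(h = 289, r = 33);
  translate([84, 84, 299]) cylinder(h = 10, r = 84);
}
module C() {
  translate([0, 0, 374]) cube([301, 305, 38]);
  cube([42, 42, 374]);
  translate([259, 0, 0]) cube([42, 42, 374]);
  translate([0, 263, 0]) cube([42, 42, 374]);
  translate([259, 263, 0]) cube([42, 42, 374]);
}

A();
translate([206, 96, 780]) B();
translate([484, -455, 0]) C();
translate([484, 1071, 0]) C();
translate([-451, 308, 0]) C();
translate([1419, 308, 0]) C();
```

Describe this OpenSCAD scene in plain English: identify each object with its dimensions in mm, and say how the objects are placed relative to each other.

A is a rectangular dining table. The top is 1269×921×40 mm with its upper surface at z = 780 mm. It stands on four round legs of 82 mm diameter, each leg's bounding box inset 24 mm from the nearest pair of top edges, running from the floor to the underside of the top.

B is a spool: two coaxial disc flanges of radius 84 mm and thickness 10 mm, joined by a core cylinder of radius 33 mm and height 289 mm. The lower flange rests on z = 0 and the three cylinders share a vertical axis.

C is a four-legged stool. The seat is a 301×305×38 mm slab whose top surface is at z = 412 mm; four square legs, each 42×42 mm in cross-section, run from the floor (z = 0) to the underside of the seat, each flush with a corner of the seat.

The spool is on top of the table. Four stools sit around the table at the −y, +y, −x, +x sides.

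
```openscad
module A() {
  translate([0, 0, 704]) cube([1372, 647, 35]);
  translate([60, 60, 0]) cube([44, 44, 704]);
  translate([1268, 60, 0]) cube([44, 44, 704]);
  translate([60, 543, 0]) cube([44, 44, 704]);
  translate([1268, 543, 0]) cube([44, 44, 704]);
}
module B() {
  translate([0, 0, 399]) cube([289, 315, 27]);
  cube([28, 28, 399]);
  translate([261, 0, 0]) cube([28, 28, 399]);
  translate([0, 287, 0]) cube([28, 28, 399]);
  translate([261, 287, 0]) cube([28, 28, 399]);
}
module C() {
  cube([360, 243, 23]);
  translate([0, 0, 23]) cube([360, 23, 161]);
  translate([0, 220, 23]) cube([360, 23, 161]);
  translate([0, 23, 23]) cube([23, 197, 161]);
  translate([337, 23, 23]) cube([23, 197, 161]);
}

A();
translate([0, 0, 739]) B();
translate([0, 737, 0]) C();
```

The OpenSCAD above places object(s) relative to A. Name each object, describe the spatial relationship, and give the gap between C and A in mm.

A is a table. B is a stool. C is an open box. The stool is on top of the table. The open box is on the floor beside the table on its +y side. The gap between the open box and the table is 90 mm.

The open box's nearest face is 90 mm from the table's +y face.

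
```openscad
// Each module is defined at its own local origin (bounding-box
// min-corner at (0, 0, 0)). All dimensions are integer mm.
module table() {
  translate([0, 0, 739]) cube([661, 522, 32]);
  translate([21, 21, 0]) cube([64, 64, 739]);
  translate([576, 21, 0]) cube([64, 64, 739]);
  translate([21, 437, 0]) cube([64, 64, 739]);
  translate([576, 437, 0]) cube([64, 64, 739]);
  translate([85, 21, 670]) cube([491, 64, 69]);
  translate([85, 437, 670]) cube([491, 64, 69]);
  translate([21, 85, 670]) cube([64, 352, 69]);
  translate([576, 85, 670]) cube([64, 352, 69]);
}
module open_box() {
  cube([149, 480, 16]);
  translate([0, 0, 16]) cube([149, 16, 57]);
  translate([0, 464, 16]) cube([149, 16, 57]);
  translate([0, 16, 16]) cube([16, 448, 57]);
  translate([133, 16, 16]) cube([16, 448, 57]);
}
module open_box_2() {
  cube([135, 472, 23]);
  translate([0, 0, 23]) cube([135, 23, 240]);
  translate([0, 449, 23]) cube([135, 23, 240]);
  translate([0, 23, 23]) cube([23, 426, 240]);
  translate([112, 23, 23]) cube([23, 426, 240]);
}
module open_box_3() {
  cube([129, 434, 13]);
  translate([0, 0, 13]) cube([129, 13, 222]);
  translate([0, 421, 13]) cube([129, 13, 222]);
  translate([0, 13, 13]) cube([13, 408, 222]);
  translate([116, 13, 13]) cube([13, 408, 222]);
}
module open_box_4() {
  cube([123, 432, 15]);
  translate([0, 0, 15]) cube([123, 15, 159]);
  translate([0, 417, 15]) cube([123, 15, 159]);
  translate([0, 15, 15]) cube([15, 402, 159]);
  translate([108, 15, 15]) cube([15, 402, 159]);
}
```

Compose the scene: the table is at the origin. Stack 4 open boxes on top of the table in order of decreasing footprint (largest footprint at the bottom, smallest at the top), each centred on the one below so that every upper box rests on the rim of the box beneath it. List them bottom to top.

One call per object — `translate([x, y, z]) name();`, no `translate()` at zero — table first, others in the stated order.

table();
translate([256, 21, 771]) open_box();
translate([263, 25, 844]) open_box_2();
translate([266, 44, 1107]) open_box_3();
translate([269, 45, 1342]) open_box_4();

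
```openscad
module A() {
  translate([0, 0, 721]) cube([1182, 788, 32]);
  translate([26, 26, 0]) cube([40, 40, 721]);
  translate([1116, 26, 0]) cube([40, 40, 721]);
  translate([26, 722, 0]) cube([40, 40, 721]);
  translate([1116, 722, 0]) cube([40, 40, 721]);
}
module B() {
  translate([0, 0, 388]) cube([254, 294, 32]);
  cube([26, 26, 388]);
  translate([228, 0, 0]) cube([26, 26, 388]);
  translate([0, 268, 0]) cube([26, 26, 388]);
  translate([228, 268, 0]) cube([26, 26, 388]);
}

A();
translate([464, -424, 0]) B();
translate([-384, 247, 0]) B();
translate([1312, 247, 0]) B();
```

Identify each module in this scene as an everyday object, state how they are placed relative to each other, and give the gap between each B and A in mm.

A is a table. B is a stool. Three stools sit around the table at the −y, −x, +x sides. The gap between each stool and the table is 130 mm.

Each stool's nearest face is 130 mm from the table's bounding box.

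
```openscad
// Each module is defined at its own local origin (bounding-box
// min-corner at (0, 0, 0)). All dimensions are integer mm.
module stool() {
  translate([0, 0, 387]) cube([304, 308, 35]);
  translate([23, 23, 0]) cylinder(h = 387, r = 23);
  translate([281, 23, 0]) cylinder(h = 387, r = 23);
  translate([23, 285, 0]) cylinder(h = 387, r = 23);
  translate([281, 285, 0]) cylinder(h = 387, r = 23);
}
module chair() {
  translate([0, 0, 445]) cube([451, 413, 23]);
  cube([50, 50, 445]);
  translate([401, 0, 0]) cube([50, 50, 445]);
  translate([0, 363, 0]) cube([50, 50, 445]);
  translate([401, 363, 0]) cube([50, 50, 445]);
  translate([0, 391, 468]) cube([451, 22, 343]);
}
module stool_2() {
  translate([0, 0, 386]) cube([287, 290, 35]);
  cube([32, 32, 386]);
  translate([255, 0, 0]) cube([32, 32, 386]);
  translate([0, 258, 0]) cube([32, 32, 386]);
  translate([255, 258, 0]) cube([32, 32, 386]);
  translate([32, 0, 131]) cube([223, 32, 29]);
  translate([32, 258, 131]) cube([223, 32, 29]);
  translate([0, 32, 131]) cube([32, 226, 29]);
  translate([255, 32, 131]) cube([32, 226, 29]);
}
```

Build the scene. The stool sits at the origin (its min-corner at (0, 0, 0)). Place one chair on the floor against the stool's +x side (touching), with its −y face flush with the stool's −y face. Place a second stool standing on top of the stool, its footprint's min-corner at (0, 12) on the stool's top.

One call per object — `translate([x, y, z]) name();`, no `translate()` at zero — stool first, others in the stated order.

stool();
translate([304, 0, 0]) chair();
translate([0, 12, 422]) stool_2();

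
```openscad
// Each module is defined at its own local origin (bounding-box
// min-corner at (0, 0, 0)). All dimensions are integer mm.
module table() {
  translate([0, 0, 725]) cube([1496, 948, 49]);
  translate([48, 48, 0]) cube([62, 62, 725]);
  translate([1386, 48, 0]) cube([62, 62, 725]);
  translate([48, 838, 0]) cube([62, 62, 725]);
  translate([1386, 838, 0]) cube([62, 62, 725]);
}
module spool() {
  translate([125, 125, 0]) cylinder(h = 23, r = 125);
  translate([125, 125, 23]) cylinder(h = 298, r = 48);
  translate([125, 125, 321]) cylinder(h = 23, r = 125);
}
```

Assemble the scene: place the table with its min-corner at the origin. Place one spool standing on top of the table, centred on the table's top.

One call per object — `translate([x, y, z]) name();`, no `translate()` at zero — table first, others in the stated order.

table();
translate([623, 349, 774]) spool();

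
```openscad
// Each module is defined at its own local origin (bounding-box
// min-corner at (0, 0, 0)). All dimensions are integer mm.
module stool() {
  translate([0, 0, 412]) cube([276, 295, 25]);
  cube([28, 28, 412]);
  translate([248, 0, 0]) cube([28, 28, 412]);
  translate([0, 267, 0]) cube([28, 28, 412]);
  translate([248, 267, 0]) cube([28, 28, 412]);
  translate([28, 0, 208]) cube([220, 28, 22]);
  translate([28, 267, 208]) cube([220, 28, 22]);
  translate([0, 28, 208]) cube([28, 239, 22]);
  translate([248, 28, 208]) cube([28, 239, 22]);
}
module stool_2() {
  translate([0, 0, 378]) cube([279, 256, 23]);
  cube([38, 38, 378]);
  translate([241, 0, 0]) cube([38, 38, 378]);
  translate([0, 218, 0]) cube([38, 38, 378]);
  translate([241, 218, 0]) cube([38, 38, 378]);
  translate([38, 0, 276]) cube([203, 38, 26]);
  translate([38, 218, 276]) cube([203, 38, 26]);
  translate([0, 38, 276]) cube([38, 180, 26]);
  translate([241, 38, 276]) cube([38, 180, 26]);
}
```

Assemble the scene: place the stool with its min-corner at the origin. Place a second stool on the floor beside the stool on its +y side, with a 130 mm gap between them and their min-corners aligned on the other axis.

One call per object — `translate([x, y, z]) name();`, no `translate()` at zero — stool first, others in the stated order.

stool();
translate([0, 425, 0]) stool_2();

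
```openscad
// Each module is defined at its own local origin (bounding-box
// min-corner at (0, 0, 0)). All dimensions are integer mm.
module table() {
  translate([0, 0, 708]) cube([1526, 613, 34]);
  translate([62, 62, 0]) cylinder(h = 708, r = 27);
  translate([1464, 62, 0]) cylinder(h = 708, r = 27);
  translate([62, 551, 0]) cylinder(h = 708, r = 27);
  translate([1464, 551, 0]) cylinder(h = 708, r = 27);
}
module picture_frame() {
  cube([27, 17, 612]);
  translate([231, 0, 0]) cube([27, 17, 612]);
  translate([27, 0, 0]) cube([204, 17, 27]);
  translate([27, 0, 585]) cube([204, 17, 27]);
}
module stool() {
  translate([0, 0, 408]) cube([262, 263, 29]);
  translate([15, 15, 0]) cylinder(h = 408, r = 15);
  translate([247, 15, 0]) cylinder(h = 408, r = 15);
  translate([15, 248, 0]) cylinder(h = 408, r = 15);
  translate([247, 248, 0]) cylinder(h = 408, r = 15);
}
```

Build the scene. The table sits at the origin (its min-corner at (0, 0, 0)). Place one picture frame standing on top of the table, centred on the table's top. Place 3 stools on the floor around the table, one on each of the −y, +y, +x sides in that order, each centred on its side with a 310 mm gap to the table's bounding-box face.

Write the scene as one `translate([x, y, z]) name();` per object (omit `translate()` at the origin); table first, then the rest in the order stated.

table();
translate([634, 298, 742]) picture_frame();
translate([632, -573, 0]) stool();
translate([632, 923, 0]) stool();
translate([1836, 175, 0]) stool();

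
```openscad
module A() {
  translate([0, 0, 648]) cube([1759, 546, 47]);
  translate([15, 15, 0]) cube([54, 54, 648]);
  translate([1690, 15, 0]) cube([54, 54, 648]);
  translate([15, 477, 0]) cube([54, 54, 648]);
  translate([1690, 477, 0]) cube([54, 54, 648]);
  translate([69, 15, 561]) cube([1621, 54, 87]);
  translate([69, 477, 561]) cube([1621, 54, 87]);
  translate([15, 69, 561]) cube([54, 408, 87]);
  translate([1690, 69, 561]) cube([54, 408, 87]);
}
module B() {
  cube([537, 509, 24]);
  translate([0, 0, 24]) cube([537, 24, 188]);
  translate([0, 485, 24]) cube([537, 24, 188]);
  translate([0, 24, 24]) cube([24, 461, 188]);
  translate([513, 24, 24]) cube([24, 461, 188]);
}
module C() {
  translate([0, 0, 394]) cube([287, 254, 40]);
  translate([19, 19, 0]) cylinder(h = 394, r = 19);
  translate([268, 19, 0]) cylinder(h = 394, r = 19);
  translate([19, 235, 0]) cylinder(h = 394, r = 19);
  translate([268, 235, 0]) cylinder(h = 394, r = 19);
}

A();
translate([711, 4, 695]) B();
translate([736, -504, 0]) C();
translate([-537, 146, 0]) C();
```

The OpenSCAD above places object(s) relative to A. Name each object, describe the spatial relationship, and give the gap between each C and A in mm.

A is a table. B is an open box. C is a stool. The open box is on top of the table. Two stools sit around the table at the −y, −x sides. The gap between each stool and the table is 250 mm.

Each stool's nearest face is 250 mm from the table's bounding box.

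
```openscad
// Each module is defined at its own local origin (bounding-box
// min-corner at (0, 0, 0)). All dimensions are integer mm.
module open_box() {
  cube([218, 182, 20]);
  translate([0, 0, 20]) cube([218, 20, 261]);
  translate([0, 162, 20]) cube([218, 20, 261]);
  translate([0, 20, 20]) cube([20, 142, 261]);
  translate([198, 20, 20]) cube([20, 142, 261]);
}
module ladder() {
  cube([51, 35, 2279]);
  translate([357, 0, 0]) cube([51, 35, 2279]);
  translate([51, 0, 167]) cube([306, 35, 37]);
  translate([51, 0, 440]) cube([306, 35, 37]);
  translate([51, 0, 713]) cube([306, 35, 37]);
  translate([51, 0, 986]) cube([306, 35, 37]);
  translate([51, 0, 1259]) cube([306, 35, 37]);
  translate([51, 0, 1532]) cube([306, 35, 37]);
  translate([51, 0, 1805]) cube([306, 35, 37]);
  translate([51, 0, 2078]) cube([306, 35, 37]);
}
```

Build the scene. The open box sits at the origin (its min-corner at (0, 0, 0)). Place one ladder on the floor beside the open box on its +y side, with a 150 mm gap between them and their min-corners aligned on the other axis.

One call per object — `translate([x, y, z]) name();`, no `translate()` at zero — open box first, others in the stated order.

open_box();
translate([0, 332, 0]) ladder();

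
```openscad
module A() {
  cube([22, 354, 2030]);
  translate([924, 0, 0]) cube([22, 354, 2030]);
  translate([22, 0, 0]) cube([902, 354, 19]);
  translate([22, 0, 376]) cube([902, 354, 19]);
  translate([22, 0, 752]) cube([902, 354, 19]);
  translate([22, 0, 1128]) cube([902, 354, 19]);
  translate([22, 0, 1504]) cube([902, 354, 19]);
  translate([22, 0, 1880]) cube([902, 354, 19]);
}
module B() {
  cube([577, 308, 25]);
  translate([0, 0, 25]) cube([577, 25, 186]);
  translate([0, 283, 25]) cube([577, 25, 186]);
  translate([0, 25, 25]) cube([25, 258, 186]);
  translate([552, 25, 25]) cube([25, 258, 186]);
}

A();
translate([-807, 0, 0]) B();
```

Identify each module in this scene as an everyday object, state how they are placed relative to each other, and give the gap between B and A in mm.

The open box's nearest face is 230 mm from the bookshelf's −x face.

A is a bookshelf. B is an open box. The open box is on the floor beside the bookshelf on its −x side. The gap between the open box and the bookshelf is 230 mm.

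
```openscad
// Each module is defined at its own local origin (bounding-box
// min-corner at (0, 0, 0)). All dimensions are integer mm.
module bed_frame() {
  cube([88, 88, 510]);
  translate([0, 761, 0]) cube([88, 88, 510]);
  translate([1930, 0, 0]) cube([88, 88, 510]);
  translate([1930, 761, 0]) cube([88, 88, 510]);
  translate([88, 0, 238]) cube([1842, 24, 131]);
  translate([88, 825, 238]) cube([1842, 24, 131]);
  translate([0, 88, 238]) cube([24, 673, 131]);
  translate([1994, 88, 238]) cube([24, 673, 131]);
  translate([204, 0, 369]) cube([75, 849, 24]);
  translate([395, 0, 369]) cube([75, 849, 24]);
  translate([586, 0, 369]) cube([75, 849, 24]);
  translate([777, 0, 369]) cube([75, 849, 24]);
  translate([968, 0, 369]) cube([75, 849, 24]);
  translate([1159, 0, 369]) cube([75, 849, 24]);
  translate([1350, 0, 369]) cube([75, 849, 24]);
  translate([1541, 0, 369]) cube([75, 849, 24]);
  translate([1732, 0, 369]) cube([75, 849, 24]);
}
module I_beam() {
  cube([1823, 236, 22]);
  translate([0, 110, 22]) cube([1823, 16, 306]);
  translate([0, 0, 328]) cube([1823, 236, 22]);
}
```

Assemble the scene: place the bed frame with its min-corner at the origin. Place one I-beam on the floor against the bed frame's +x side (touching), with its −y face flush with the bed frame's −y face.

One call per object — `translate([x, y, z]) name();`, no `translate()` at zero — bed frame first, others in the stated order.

bed_frame();
translate([2018, 0, 0]) I_beam();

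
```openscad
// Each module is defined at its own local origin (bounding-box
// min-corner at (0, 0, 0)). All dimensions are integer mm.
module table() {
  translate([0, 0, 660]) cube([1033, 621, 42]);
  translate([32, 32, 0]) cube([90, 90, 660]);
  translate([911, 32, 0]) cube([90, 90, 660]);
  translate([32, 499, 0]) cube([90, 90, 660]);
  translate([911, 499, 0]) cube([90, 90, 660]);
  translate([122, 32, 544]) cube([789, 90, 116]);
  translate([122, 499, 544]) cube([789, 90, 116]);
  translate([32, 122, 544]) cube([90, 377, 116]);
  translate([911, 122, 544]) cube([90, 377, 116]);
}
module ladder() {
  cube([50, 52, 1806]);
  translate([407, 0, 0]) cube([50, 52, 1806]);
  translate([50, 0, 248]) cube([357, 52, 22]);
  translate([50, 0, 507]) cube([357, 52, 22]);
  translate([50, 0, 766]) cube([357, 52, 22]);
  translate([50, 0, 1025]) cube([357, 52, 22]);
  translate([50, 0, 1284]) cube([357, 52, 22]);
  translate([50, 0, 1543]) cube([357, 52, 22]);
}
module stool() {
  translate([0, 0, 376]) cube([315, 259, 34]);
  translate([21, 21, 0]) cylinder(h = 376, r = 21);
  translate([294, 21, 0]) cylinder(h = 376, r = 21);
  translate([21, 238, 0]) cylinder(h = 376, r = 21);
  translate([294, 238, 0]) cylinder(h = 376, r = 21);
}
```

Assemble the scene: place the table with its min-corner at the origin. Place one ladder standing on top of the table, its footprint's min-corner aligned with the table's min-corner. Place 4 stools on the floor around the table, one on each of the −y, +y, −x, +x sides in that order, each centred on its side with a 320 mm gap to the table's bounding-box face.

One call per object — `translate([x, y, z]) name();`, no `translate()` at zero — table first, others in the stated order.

table();
translate([0, 0, 702]) ladder();
translate([359, -579, 0]) stool();
translate([359, 941, 0]) stool();
translate([-635, 181, 0]) stool();
translate([1353, 181, 0]) stool();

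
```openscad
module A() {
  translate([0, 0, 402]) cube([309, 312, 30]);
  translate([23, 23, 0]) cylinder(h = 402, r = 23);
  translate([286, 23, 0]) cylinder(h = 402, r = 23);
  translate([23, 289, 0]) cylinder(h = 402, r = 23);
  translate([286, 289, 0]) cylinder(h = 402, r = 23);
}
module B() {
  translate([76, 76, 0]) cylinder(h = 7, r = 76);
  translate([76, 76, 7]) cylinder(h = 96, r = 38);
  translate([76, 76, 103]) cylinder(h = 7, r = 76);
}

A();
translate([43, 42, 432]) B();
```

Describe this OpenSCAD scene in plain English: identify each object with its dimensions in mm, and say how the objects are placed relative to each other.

A is a four-legged stool. The seat is 309×312 mm, 30 mm thick, top at z = 432 mm. It stands on four round legs, each 46 mm in diameter, from z = 0 to the seat underside, each leg's axis is inset half a diameter from the nearest pair of seat edges (so the leg's bounding box is flush with the corner).

B is a spool: two coaxial disc flanges of radius 76 mm and thickness 7 mm, joined by a core cylinder of radius 38 mm and height 96 mm. The lower flange rests on z = 0 and the three cylinders share a vertical axis.

The spool is on top of the stool.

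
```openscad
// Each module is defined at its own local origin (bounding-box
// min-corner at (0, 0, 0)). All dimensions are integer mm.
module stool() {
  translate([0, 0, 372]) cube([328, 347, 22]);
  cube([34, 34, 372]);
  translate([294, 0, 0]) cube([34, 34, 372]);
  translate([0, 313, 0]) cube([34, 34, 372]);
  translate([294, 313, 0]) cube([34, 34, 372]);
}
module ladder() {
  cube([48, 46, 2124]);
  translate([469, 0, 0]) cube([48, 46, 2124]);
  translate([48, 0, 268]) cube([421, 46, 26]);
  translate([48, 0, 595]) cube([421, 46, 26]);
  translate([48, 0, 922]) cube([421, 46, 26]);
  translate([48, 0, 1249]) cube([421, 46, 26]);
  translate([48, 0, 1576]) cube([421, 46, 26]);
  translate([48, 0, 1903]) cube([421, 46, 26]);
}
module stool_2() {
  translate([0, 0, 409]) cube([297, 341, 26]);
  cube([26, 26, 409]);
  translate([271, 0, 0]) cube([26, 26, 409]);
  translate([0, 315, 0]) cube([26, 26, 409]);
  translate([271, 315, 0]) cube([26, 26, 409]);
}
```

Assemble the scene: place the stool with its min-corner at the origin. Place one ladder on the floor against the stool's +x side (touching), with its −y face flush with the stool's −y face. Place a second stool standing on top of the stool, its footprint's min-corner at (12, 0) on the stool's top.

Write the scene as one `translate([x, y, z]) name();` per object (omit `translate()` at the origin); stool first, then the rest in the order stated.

stool();
translate([328, 0, 0]) ladder();
translate([12, 0, 394]) stool_2();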